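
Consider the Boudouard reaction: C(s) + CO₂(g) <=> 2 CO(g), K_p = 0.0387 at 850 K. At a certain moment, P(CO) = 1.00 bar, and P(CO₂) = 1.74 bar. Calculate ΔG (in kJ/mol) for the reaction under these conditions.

(C is a pure solid — omitted from Q_p.)
Q_p = P(CO)² / P(CO₂) = (1.00)² / (1.74) = 0.575
ΔG = RT ln(Q_p/K_p) = (8.314 J mol⁻¹ K⁻¹)(850 K) × ln(0.575/0.0387)
   = (7.067 kJ/mol)(2.699) = 19.1 kJ/mol
ΔG > 0, so the forward reaction is non-spontaneous (proceeds in reverse).

ΔG = 19.1 kJ/mol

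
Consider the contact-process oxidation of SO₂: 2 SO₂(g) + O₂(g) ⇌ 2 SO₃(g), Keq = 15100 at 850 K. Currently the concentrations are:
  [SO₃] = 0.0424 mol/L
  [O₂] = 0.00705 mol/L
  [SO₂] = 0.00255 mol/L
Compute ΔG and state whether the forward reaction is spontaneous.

ΔG = 6.74 kJ/mol; the forward reaction is non-spontaneous

Q = [SO₃]² / ([SO₂]²·[O₂]) = (0.0424)² / ((0.00255)²·(0.00705)) = 39200
ΔG = RT ln(Q/Keq) = (8.314 J mol⁻¹ K⁻¹)(850 K) × ln(39200/15100)
   = (7.067 kJ/mol)(0.9540) = 6.74 kJ/mol
ΔG > 0, so the forward reaction is non-spontaneous (proceeds in reverse).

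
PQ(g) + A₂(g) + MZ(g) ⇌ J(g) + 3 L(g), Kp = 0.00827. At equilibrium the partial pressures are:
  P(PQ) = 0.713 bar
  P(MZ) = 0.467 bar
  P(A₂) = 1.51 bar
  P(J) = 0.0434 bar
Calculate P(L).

At equilibrium, Kp = P(J)·P(L)³ / (P(PQ)·P(A₂)·P(MZ)) = 0.00827.
(0.0434)·(P(L))³ / ((0.713)·(1.51)·(0.467)) = 0.00827
P(L)³ = 0.0958 ⇒ P(L) = 0.458 bar

P(L) = 0.458 bar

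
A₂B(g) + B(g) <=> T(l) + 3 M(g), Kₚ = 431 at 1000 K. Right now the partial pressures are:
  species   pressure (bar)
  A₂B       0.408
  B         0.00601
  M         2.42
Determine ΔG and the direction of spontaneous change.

ΔG = 21.6 kJ/mol; the forward reaction is non-spontaneous

(T is a pure liquid — omitted from Qₚ.)
Qₚ = P(M)³ / (P(A₂B)·P(B)) = (2.42)³ / ((0.408)·(0.00601)) = 5780
ΔG = RT ln(Qₚ/Kₚ) = (8.314 J mol⁻¹ K⁻¹)(1000 K) × ln(5780/431)
   = (8.314 kJ/mol)(2.596) = 21.6 kJ/mol
ΔG > 0, so the forward reaction is non-spontaneous (proceeds in reverse).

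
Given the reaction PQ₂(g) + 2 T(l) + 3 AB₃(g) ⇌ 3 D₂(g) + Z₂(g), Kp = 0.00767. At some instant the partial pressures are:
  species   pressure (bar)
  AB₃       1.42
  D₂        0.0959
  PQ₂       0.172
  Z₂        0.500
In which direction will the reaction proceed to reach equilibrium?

forward (toward products)

(T is a pure liquid — omitted from Qp.)
Qp = P(D₂)³·P(Z₂) / (P(PQ₂)·P(AB₃)³) = (0.0959)³·(0.500) / ((0.172)·(1.42)³) = 8.95×10⁻⁴
Qp = 8.95×10⁻⁴ < Kp = 0.00767, so the forward reaction proceeds.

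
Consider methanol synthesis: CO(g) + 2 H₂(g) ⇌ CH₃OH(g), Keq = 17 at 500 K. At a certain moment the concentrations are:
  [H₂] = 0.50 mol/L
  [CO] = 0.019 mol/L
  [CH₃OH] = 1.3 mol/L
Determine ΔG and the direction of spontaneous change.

Q = [CH₃OH] / ([CO]·[H₂]²) = (1.3) / ((0.019)·(0.50)²) = 274
ΔG = RT ln(Q/Keq) = (8.314 J mol⁻¹ K⁻¹)(500 K) × ln(274/17)
   = (4.157 kJ/mol)(2.780) = 11.6 kJ/mol
ΔG > 0, so the forward reaction is non-spontaneous (proceeds in reverse).

ΔG = 11.6 kJ/mol; the forward reaction is non-spontaneous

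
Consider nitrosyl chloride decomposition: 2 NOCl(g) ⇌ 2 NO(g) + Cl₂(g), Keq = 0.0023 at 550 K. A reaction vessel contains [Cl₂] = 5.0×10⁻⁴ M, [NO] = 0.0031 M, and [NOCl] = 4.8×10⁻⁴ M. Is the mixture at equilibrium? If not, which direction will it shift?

no; Q > K, reaction proceeds in reverse

Q = [NO]²·[Cl₂] / [NOCl]² = (0.0031)²·(5.0×10⁻⁴) / (4.8×10⁻⁴)² = 0.021
Q = 0.021 > Keq = 0.0023: net reverse reaction.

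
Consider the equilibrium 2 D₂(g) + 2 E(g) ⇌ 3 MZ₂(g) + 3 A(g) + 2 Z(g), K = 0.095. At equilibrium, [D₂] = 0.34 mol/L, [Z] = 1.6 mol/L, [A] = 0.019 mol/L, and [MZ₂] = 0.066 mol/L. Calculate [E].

[E] = 6.8×10⁻⁴ mol/L

At equilibrium, K = [MZ₂]³·[A]³·[Z]² / ([D₂]²·[E]²) = 0.095.
(0.066)³·(0.019)³·(1.6)² / ((0.34)²·([E])²) = 0.095
[E]² = 4.60×10⁻⁷ ⇒ [E] = 6.8×10⁻⁴ mol/L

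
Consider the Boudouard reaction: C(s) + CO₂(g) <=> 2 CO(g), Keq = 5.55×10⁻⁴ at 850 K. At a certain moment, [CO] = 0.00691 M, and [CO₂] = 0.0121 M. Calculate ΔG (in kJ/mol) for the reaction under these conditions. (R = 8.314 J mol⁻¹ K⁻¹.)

ΔG = 13.9 kJ/mol

(C is a pure solid — omitted from Q.)
Q = [CO]² / [CO₂] = (0.00691)² / (0.0121) = 0.00395
ΔG = RT ln(Q/Keq) = (8.314 J mol⁻¹ K⁻¹)(850 K) × ln(0.00395/5.55×10⁻⁴)
   = (7.067 kJ/mol)(1.963) = 13.9 kJ/mol
ΔG > 0, so the forward reaction is non-spontaneous (proceeds in reverse).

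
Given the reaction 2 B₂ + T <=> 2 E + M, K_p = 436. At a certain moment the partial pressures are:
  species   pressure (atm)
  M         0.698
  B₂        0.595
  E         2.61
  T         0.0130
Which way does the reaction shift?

reverse (toward reactants)

Q_p = P(E)²·P(M) / (P(B₂)²·P(T)) = (2.61)²·(0.698) / ((0.595)²·(0.0130)) = 1030
Q_p = 1030 > K_p = 436, so the reverse reaction proceeds.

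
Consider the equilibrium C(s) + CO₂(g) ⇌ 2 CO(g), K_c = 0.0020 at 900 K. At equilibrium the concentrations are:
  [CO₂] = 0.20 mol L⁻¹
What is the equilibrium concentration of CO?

(C is a pure solid — omitted from K_c.)
At equilibrium, K_c = [CO]² / [CO₂] = 0.0020.
([CO])² / (0.20) = 0.0020
[CO]² = 4.00e-4 ⇒ [CO] = 0.020 mol L⁻¹

[CO] = 0.020 mol L⁻¹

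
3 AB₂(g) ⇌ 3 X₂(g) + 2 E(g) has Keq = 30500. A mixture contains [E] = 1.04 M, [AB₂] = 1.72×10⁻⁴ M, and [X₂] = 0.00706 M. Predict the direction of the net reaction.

Q = [X₂]³·[E]² / [AB₂]³ = (0.00706)³·(1.04)² / (1.72×10⁻⁴)³ = 74800
Q = 74800 > Keq = 30500, so the reverse reaction proceeds.

to the left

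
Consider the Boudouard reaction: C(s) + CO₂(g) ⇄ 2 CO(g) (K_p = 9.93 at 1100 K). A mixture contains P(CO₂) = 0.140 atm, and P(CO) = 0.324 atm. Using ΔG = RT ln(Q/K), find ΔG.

(C is a pure solid — omitted from Q_p.)
Q_p = P(CO)² / P(CO₂) = (0.324)² / (0.140) = 0.750
ΔG = RT ln(Q_p/K_p) = (8.314 J mol⁻¹ K⁻¹)(1100 K) × ln(0.750/9.93)
   = (9.145 kJ/mol)(-2.583) = -23.6 kJ/mol
ΔG < 0, so the forward reaction is spontaneous (proceeds forward).

ΔG = -23.6 kJ/mol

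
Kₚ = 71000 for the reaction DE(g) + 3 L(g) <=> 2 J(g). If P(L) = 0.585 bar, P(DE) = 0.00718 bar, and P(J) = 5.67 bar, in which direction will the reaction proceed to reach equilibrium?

Qₚ = P(J)² / (P(DE)·P(L)³) = (5.67)² / ((0.00718)·(0.585)³) = 22400
Qₚ = 22400 < Kₚ = 71000, so the forward reaction proceeds.

to the right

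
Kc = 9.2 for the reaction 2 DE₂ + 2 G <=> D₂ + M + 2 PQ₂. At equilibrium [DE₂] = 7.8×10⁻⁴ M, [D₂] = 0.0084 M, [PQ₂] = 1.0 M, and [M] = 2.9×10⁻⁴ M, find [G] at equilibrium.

At equilibrium, Kc = [D₂]·[M]·[PQ₂]² / ([DE₂]²·[G]²) = 9.2.
(0.0084)·(2.9×10⁻⁴)·(1.0)² / ((7.8×10⁻⁴)²·([G])²) = 9.2
[G]² = 0.435 ⇒ [G] = 0.66 M

[G] = 0.66 M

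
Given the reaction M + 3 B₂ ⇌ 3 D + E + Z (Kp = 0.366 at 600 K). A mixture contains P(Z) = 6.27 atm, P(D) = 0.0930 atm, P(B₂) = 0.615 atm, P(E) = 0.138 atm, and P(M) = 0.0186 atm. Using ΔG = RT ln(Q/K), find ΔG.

ΔG = -4.10 kJ/mol

Qp = P(D)³·P(E)·P(Z) / (P(M)·P(B₂)³) = (0.0930)³·(0.138)·(6.27) / ((0.0186)·(0.615)³) = 0.161
ΔG = RT ln(Qp/Kp) = (8.314 J mol⁻¹ K⁻¹)(600 K) × ln(0.161/0.366)
   = (4.988 kJ/mol)(-0.8212) = -4.10 kJ/mol
ΔG < 0, so the forward reaction is spontaneous (proceeds forward).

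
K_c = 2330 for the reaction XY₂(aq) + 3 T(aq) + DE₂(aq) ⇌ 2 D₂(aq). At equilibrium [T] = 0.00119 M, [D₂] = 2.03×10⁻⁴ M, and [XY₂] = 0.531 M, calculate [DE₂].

At equilibrium, K_c = [D₂]² / ([XY₂]·[T]³·[DE₂]) = 2330.
(2.03×10⁻⁴)² / ((0.531)·(0.00119)³·([DE₂])) = 2330
[DE₂] = 0.0198 M

[DE₂] = 0.0198 M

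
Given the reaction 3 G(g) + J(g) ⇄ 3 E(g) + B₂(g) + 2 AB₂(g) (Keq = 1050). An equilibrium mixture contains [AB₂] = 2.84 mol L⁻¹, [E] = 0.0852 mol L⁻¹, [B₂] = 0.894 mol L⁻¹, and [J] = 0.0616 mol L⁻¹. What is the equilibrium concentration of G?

[G] = 0.0410 mol L⁻¹

At equilibrium, Keq = [E]³·[B₂]·[AB₂]² / ([G]³·[J]) = 1050.
(0.0852)³·(0.894)·(2.84)² / (([G])³·(0.0616)) = 1050
[G]³ = 6.89×10⁻⁵ ⇒ [G] = 0.0410 mol L⁻¹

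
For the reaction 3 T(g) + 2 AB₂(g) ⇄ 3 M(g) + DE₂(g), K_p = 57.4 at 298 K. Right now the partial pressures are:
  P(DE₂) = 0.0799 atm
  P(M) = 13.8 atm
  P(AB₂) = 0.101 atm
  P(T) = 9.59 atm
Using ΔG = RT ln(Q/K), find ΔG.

ΔG = -2.23 kJ/mol

Q_p = P(M)³·P(DE₂) / (P(T)³·P(AB₂)²) = (13.8)³·(0.0799) / ((9.59)³·(0.101)²) = 23.3
ΔG = RT ln(Q_p/K_p) = (8.314 J mol⁻¹ K⁻¹)(298 K) × ln(23.3/57.4)
   = (2.478 kJ/mol)(-0.9016) = -2.23 kJ/mol
ΔG < 0, so the forward reaction is spontaneous (proceeds forward).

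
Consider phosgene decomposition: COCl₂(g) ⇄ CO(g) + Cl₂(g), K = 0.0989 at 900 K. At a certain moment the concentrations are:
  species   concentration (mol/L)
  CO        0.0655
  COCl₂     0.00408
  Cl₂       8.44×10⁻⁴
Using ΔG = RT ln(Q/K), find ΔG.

ΔG = -14.9 kJ/mol

Q = [CO]·[Cl₂] / [COCl₂] = (0.0655)·(8.44×10⁻⁴) / (0.00408) = 0.0135
ΔG = RT ln(Q/K) = (8.314 J mol⁻¹ K⁻¹)(900 K) × ln(0.0135/0.0989)
   = (7.483 kJ/mol)(-1.991) = -14.9 kJ/mol
ΔG < 0, so the forward reaction is spontaneous (proceeds forward).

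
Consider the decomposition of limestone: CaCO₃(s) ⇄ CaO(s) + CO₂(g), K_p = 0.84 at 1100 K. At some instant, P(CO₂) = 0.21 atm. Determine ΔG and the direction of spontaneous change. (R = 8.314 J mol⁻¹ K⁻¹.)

(CaCO₃, CaO are pure solids — omitted from Q_p.)
Q_p = P(CO₂) = 0.210
ΔG = RT ln(Q_p/K_p) = (8.314 J mol⁻¹ K⁻¹)(1100 K) × ln(0.210/0.84)
   = (9.145 kJ/mol)(-1.386) = -12.7 kJ/mol
ΔG < 0, so the forward reaction is spontaneous (proceeds forward).

ΔG = -12.7 kJ/mol; the forward reaction is spontaneous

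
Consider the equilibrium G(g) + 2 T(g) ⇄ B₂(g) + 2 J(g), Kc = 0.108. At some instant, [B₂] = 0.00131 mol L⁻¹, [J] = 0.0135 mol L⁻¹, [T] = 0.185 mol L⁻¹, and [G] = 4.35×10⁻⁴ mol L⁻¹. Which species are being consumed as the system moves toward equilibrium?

G, T (reactants)

Qc = [B₂]·[J]² / ([G]·[T]²) = (0.00131)·(0.0135)² / ((4.35×10⁻⁴)·(0.185)²) = 0.0160
Qc = 0.0160 < Kc = 0.108: net forward reaction.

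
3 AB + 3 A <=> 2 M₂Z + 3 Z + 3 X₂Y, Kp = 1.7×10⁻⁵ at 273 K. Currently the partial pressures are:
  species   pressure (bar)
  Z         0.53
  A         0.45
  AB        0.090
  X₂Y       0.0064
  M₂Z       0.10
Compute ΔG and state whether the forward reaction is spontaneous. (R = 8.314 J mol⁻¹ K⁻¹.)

ΔG = -2.41 kJ/mol; the forward reaction is spontaneous

Qp = P(M₂Z)²·P(Z)³·P(X₂Y)³ / (P(AB)³·P(A)³) = (0.10)²·(0.53)³·(0.0064)³ / ((0.090)³·(0.45)³) = 5.87×10⁻⁶
ΔG = RT ln(Qp/Kp) = (8.314 J mol⁻¹ K⁻¹)(273 K) × ln(5.87×10⁻⁶/1.7×10⁻⁵)
   = (2.270 kJ/mol)(-1.063) = -2.41 kJ/mol
ΔG < 0, so the forward reaction is spontaneous (proceeds forward).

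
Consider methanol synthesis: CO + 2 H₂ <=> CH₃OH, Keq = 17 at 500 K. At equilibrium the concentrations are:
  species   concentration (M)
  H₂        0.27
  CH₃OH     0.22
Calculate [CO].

At equilibrium, Keq = [CH₃OH] / ([CO]·[H₂]²) = 17.
(0.22) / (([CO])·(0.27)²) = 17
[CO] = 0.178 = 0.18 M

[CO] = 0.18 M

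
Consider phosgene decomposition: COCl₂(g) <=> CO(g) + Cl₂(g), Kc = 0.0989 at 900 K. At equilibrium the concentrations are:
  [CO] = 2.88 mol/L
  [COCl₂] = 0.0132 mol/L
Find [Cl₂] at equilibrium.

[Cl₂] = 4.53×10⁻⁴ mol/L

At equilibrium, Kc = [CO]·[Cl₂] / [COCl₂] = 0.0989.
(2.88)·([Cl₂]) / (0.0132) = 0.0989
[Cl₂] = 4.53×10⁻⁴ mol/L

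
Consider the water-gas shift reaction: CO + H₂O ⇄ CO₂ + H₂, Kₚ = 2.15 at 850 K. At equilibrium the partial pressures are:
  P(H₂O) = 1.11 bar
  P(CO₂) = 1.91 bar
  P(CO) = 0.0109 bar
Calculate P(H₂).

At equilibrium, Kₚ = P(CO₂)·P(H₂) / (P(CO)·P(H₂O)) = 2.15.
(1.91)·(P(H₂)) / ((0.0109)·(1.11)) = 2.15
P(H₂) = 0.0136 bar

P(H₂) = 0.0136 bar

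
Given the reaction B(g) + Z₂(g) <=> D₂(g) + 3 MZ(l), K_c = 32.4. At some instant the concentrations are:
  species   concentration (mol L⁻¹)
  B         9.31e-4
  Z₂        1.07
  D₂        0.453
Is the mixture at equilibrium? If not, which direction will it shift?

(MZ is a pure liquid — omitted from Q_c.)
Q_c = [D₂] / ([B]·[Z₂]) = (0.453) / ((9.31e-4)·(1.07)) = 455
Q_c = 455 > K_c = 32.4: net reverse reaction.

no; Q > K, reaction proceeds in reverse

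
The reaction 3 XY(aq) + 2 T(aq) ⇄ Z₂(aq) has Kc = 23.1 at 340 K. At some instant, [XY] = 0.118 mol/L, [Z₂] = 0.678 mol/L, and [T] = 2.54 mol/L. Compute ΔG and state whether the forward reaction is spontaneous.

Qc = [Z₂] / ([XY]³·[T]²) = (0.678) / ((0.118)³·(2.54)²) = 64.0
ΔG = RT ln(Qc/Kc) = (8.314 J mol⁻¹ K⁻¹)(340 K) × ln(64.0/23.1)
   = (2.827 kJ/mol)(1.019) = 2.88 kJ/mol
ΔG > 0, so the forward reaction is non-spontaneous (proceeds in reverse).

ΔG = 2.88 kJ/mol; the forward reaction is non-spontaneous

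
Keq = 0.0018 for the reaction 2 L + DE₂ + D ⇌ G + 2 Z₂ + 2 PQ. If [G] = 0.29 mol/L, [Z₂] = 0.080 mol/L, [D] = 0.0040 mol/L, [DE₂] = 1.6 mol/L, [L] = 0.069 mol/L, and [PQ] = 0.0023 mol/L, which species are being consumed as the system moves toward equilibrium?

L, DE₂, D (reactants)

Q = [G]·[Z₂]²·[PQ]² / ([L]²·[DE₂]·[D]) = (0.29)·(0.080)²·(0.0023)² / ((0.069)²·(1.6)·(0.0040)) = 3.2e-4
Q = 3.2e-4 < Keq = 0.0018: net forward reaction.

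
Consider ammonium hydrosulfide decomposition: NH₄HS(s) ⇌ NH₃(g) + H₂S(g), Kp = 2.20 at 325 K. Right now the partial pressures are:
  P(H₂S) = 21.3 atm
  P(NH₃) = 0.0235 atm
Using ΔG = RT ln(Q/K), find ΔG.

ΔG = -4.00 kJ/mol

(NH₄HS is a pure solid — omitted from Qp.)
Qp = P(NH₃)·P(H₂S) = (0.0235)·(21.3) = 0.501
ΔG = RT ln(Qp/Kp) = (8.314 J mol⁻¹ K⁻¹)(325 K) × ln(0.501/2.20)
   = (2.702 kJ/mol)(-1.480) = -4.00 kJ/mol
ΔG < 0, so the forward reaction is spontaneous (proceeds forward).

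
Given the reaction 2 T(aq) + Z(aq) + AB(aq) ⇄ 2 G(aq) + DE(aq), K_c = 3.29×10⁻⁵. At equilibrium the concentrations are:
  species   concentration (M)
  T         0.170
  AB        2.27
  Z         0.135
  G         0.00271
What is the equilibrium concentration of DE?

[DE] = 0.0397 M

At equilibrium, K_c = [G]²·[DE] / ([T]²·[Z]·[AB]) = 3.29×10⁻⁵.
(0.00271)²·([DE]) / ((0.170)²·(0.135)·(2.27)) = 3.29×10⁻⁵
[DE] = 0.0397 M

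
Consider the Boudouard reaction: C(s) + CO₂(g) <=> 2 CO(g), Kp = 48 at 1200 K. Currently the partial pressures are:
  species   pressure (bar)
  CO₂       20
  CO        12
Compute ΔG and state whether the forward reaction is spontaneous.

(C is a pure solid — omitted from Qp.)
Qp = P(CO)² / P(CO₂) = (12)² / (20) = 7.20
ΔG = RT ln(Qp/Kp) = (8.314 J mol⁻¹ K⁻¹)(1200 K) × ln(7.20/48)
   = (9.977 kJ/mol)(-1.897) = -18.9 kJ/mol
ΔG < 0, so the forward reaction is spontaneous (proceeds forward).

ΔG = -18.9 kJ/mol; the forward reaction is spontaneous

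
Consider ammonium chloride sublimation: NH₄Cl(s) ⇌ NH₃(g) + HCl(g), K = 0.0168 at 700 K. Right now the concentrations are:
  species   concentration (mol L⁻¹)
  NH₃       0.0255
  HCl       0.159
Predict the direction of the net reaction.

forward (toward products)

(NH₄Cl is a pure solid — omitted from Q.)
Q = [NH₃]·[HCl] = (0.0255)·(0.159) = 0.00405
Q = 0.00405 < K = 0.0168, so the forward reaction proceeds.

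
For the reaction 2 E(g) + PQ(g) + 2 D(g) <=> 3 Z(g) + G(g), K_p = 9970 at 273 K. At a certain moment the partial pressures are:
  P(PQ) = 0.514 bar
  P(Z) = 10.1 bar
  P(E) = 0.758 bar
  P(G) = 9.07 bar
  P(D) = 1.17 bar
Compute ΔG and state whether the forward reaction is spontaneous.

Q_p = P(Z)³·P(G) / (P(E)²·P(PQ)·P(D)²) = (10.1)³·(9.07) / ((0.758)²·(0.514)·(1.17)²) = 23100
ΔG = RT ln(Q_p/K_p) = (8.314 J mol⁻¹ K⁻¹)(273 K) × ln(23100/9970)
   = (2.270 kJ/mol)(0.8403) = 1.91 kJ/mol
ΔG > 0, so the forward reaction is non-spontaneous (proceeds in reverse).

ΔG = 1.91 kJ/mol; the forward reaction is non-spontaneous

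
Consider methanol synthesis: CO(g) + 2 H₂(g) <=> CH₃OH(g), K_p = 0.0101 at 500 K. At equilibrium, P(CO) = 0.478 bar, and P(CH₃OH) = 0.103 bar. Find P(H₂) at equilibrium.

P(H₂) = 4.62 bar

At equilibrium, K_p = P(CH₃OH) / (P(CO)·P(H₂)²) = 0.0101.
(0.103) / ((0.478)·(P(H₂))²) = 0.0101
P(H₂)² = 21.3 ⇒ P(H₂) = 4.62 bar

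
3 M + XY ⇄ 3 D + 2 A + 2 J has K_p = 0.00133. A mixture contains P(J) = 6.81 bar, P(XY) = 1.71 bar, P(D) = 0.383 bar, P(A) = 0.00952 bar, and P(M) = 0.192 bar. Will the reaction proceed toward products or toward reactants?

reverse (toward reactants)

Q_p = P(D)³·P(A)²·P(J)² / (P(M)³·P(XY)) = (0.383)³·(0.00952)²·(6.81)² / ((0.192)³·(1.71)) = 0.0195
Q_p = 0.0195 > K_p = 0.00133, so the reverse reaction proceeds.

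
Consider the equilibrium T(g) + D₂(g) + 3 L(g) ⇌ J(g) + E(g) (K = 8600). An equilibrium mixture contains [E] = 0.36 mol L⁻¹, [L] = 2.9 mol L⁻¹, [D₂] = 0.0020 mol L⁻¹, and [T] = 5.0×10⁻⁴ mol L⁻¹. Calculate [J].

At equilibrium, K = [J]·[E] / ([T]·[D₂]·[L]³) = 8600.
([J])·(0.36) / ((5.0×10⁻⁴)·(0.0020)·(2.9)³) = 8600
[J] = 0.583 = 0.58 mol L⁻¹

[J] = 0.58 mol L⁻¹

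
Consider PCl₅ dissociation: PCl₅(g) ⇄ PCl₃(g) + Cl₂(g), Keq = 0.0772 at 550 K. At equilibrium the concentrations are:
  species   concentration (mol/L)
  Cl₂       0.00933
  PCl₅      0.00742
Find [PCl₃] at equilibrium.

At equilibrium, Keq = [PCl₃]·[Cl₂] / [PCl₅] = 0.0772.
([PCl₃])·(0.00933) / (0.00742) = 0.0772
[PCl₃] = 0.0614 mol/L

[PCl₃] = 0.0614 mol/L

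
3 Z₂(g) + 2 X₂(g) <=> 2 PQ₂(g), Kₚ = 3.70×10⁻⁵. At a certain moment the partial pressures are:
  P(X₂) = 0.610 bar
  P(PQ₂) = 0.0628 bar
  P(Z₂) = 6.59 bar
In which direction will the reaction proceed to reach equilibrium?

at equilibrium

Qₚ = P(PQ₂)² / (P(Z₂)³·P(X₂)²) = (0.0628)² / ((6.59)³·(0.610)²) = 3.70×10⁻⁵
Qₚ = 3.70×10⁻⁵ = Kₚ, so the system is already at equilibrium.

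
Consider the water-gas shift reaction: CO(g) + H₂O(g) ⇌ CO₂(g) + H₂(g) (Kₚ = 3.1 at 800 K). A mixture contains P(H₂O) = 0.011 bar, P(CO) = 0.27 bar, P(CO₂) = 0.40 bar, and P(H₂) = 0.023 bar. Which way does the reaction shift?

at equilibrium

Qₚ = P(CO₂)·P(H₂) / (P(CO)·P(H₂O)) = (0.40)·(0.023) / ((0.27)·(0.011)) = 3.1
Qₚ = 3.1 = Kₚ, so the system is already at equilibrium.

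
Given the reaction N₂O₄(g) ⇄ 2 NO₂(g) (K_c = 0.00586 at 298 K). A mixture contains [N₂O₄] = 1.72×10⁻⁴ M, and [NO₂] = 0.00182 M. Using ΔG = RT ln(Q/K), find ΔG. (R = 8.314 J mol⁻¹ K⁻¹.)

ΔG = 2.95 kJ/mol

Q_c = [NO₂]² / [N₂O₄] = (0.00182)² / (1.72×10⁻⁴) = 0.0193
ΔG = RT ln(Q_c/K_c) = (8.314 J mol⁻¹ K⁻¹)(298 K) × ln(0.0193/0.00586)
   = (2.478 kJ/mol)(1.192) = 2.95 kJ/mol
ΔG > 0, so the forward reaction is non-spontaneous (proceeds in reverse).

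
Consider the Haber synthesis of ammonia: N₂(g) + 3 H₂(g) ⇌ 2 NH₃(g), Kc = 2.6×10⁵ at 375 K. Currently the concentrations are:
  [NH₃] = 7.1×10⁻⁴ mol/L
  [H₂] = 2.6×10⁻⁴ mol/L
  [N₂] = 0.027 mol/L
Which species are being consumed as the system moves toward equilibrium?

NH₃ (products)

Qc = [NH₃]² / ([N₂]·[H₂]³) = (7.1×10⁻⁴)² / ((0.027)·(2.6×10⁻⁴)³) = 1.1×10⁶
Qc = 1.1×10⁶ > Kc = 2.6×10⁵: net reverse reaction.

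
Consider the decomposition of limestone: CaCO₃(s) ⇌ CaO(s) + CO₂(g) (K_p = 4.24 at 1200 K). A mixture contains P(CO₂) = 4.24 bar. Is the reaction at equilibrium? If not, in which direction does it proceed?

(CaCO₃, CaO are pure solids — omitted from Q_p.)
Q_p = P(CO₂) = 4.24
Q_p = 4.24 = K_p, so the system is already at equilibrium.

no net change (already at equilibrium)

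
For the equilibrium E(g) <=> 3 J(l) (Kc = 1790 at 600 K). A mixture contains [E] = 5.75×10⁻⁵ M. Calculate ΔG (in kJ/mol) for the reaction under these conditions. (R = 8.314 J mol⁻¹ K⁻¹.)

ΔG = 11.3 kJ/mol

(J is a pure liquid — omitted from Qc.)
Qc = 1 / [E] = 1 / (5.75×10⁻⁵) = 17400
ΔG = RT ln(Qc/Kc) = (8.314 J mol⁻¹ K⁻¹)(600 K) × ln(17400/1790)
   = (4.988 kJ/mol)(2.274) = 11.3 kJ/mol
ΔG > 0, so the forward reaction is non-spontaneous (proceeds in reverse).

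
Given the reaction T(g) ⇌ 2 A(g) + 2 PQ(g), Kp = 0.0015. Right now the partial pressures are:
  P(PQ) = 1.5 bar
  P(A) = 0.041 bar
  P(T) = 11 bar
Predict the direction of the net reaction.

to the right

Qp = P(A)²·P(PQ)² / P(T) = (0.041)²·(1.5)² / (11) = 3.4×10⁻⁴
Qp = 3.4×10⁻⁴ < Kp = 0.0015, so the forward reaction proceeds.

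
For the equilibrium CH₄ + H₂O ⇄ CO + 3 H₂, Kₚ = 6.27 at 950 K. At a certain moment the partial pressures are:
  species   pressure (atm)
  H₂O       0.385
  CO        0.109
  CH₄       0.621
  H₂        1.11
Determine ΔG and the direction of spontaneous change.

ΔG = -18.2 kJ/mol; the forward reaction is spontaneous

Qₚ = P(CO)·P(H₂)³ / (P(CH₄)·P(H₂O)) = (0.109)·(1.11)³ / ((0.621)·(0.385)) = 0.624
ΔG = RT ln(Qₚ/Kₚ) = (8.314 J mol⁻¹ K⁻¹)(950 K) × ln(0.624/6.27)
   = (7.898 kJ/mol)(-2.307) = -18.2 kJ/mol
ΔG < 0, so the forward reaction is spontaneous (proceeds forward).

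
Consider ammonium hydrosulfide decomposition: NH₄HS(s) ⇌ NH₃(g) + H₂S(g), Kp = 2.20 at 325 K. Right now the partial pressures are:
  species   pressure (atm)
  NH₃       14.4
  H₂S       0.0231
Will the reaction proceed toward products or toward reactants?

to the right

(NH₄HS is a pure solid — omitted from Qp.)
Qp = P(NH₃)·P(H₂S) = (14.4)·(0.0231) = 0.333
Qp = 0.333 < Kp = 2.20, so the forward reaction proceeds.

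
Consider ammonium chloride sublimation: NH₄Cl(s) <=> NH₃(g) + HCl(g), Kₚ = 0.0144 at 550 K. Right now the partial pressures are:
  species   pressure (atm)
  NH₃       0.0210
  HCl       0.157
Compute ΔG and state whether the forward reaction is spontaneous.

(NH₄Cl is a pure solid — omitted from Qₚ.)
Qₚ = P(NH₃)·P(HCl) = (0.0210)·(0.157) = 0.00330
ΔG = RT ln(Qₚ/Kₚ) = (8.314 J mol⁻¹ K⁻¹)(550 K) × ln(0.00330/0.0144)
   = (4.573 kJ/mol)(-1.473) = -6.74 kJ/mol
ΔG < 0, so the forward reaction is spontaneous (proceeds forward).

ΔG = -6.74 kJ/mol; the forward reaction is spontaneous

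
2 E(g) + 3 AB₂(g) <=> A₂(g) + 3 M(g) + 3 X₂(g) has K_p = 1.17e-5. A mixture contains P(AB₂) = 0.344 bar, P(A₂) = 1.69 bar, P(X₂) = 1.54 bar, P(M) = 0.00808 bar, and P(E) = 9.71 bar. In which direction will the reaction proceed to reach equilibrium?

toward products

Q_p = P(A₂)·P(M)³·P(X₂)³ / (P(E)²·P(AB₂)³) = (1.69)·(0.00808)³·(1.54)³ / ((9.71)²·(0.344)³) = 8.48e-7
Q_p = 8.48e-7 < K_p = 1.17e-5, so the forward reaction proceeds.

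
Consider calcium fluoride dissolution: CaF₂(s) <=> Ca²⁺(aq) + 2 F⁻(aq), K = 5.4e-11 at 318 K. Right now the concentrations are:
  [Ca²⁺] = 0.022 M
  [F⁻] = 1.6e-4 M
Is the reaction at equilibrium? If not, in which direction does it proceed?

(CaF₂ is a pure solid — omitted from Q.)
Q = [Ca²⁺]·[F⁻]² = (0.022)·(1.6e-4)² = 5.6e-10
Q = 5.6e-10 > K = 5.4e-11, so the reverse reaction proceeds.

reverse (toward reactants)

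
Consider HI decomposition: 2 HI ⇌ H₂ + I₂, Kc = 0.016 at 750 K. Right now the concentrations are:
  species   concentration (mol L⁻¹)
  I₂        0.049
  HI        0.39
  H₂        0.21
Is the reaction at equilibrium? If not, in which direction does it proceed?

Qc = [H₂]·[I₂] / [HI]² = (0.21)·(0.049) / (0.39)² = 0.068
Qc = 0.068 > Kc = 0.016, so the reverse reaction proceeds.

in the reverse direction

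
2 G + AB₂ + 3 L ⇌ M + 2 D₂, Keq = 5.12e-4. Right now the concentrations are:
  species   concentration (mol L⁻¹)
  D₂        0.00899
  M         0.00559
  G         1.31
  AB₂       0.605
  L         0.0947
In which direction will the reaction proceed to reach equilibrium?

no net change (already at equilibrium)

Q = [M]·[D₂]² / ([G]²·[AB₂]·[L]³) = (0.00559)·(0.00899)² / ((1.31)²·(0.605)·(0.0947)³) = 5.12e-4
Q = 5.12e-4 = Keq, so the system is already at equilibrium.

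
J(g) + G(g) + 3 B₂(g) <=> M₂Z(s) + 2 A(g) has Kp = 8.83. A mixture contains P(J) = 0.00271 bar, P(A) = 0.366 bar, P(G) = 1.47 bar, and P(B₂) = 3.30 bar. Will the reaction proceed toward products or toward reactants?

to the right

(M₂Z is a pure solid — omitted from Qp.)
Qp = P(A)² / (P(J)·P(G)·P(B₂)³) = (0.366)² / ((0.00271)·(1.47)·(3.30)³) = 0.936
Qp = 0.936 < Kp = 8.83, so the forward reaction proceeds.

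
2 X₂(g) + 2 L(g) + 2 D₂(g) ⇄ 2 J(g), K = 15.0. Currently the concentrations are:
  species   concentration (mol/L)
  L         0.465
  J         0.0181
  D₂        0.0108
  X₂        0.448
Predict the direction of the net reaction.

in the reverse direction

Q = [J]² / ([X₂]²·[L]²·[D₂]²) = (0.0181)² / ((0.448)²·(0.465)²·(0.0108)²) = 64.7
Q = 64.7 > K = 15.0, so the reverse reaction proceeds.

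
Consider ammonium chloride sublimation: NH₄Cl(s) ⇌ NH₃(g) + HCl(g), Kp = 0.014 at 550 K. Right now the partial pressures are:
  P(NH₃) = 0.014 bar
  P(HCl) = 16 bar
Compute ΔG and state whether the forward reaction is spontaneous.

ΔG = 12.7 kJ/mol; the forward reaction is non-spontaneous

(NH₄Cl is a pure solid — omitted from Qp.)
Qp = P(NH₃)·P(HCl) = (0.014)·(16) = 0.224
ΔG = RT ln(Qp/Kp) = (8.314 J mol⁻¹ K⁻¹)(550 K) × ln(0.224/0.014)
   = (4.573 kJ/mol)(2.773) = 12.7 kJ/mol
ΔG > 0, so the forward reaction is non-spontaneous (proceeds in reverse).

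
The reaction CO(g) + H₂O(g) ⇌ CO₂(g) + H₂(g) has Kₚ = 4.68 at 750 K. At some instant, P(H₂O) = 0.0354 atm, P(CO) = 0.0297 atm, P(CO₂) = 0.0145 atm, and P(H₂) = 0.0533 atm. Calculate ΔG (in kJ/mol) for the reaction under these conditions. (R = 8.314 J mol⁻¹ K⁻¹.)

ΔG = -11.5 kJ/mol

Qₚ = P(CO₂)·P(H₂) / (P(CO)·P(H₂O)) = (0.0145)·(0.0533) / ((0.0297)·(0.0354)) = 0.735
ΔG = RT ln(Qₚ/Kₚ) = (8.314 J mol⁻¹ K⁻¹)(750 K) × ln(0.735/4.68)
   = (6.236 kJ/mol)(-1.851) = -11.5 kJ/mol
ΔG < 0, so the forward reaction is spontaneous (proceeds forward).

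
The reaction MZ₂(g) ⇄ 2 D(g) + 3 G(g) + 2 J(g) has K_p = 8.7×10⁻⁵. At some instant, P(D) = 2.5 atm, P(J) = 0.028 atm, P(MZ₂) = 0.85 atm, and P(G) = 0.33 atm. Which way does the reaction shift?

Q_p = P(D)²·P(G)³·P(J)² / P(MZ₂) = (2.5)²·(0.33)³·(0.028)² / (0.85) = 2.1×10⁻⁴
Q_p = 2.1×10⁻⁴ > K_p = 8.7×10⁻⁵, so the reverse reaction proceeds.

toward reactants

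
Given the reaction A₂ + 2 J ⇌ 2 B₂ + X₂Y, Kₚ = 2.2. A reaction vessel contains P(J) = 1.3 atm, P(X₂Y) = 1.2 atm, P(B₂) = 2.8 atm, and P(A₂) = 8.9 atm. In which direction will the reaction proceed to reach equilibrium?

toward products

Qₚ = P(B₂)²·P(X₂Y) / (P(A₂)·P(J)²) = (2.8)²·(1.2) / ((8.9)·(1.3)²) = 0.63
Qₚ = 0.63 < Kₚ = 2.2, so the forward reaction proceeds.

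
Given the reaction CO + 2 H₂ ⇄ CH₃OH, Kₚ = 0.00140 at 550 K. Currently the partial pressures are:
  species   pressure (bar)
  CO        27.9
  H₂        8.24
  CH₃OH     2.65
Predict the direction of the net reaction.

neither direction; the system is at equilibrium

Qₚ = P(CH₃OH) / (P(CO)·P(H₂)²) = (2.65) / ((27.9)·(8.24)²) = 0.00140
Qₚ = 0.00140 = Kₚ, so the system is already at equilibrium.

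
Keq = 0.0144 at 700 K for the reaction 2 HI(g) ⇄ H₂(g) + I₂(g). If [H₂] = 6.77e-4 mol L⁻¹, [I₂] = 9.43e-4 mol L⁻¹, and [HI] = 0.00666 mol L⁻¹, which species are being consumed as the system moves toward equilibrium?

none (at equilibrium)

Q = [H₂]·[I₂] / [HI]² = (6.77e-4)·(9.43e-4) / (0.00666)² = 0.0144
Q = 0.0144 = Keq; the system is at equilibrium.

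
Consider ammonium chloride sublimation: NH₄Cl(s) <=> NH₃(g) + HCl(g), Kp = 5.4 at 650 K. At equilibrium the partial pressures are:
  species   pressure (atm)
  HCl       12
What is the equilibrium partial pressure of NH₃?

P(NH₃) = 0.45 atm

(NH₄Cl is a pure solid — omitted from Kp.)
At equilibrium, Kp = P(NH₃)·P(HCl) = 5.4.
(P(NH₃))·(12) = 5.4
P(NH₃) = 0.450 = 0.45 atm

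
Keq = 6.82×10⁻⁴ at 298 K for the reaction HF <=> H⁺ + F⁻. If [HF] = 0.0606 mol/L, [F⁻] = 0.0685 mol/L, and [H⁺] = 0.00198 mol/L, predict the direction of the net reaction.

toward reactants

Q = [H⁺]·[F⁻] / [HF] = (0.00198)·(0.0685) / (0.0606) = 0.00224
Q = 0.00224 > Keq = 6.82×10⁻⁴, so the reverse reaction proceeds.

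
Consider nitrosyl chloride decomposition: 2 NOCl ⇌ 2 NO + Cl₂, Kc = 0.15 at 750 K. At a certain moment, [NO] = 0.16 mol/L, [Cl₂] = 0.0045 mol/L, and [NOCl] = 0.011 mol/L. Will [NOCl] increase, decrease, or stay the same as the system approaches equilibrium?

increase

Qc = [NO]²·[Cl₂] / [NOCl]² = (0.16)²·(0.0045) / (0.011)² = 0.95
Qc = 0.95 > Kc = 0.15: net reverse reaction.
NOCl is a reactant, so it increases.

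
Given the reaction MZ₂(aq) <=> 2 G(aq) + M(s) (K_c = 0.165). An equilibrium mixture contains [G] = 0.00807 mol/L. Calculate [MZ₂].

[MZ₂] = 3.95e-4 mol/L

(M is a pure solid — omitted from K_c.)
At equilibrium, K_c = [G]² / [MZ₂] = 0.165.
(0.00807)² / ([MZ₂]) = 0.165
[MZ₂] = 3.95e-4 mol/L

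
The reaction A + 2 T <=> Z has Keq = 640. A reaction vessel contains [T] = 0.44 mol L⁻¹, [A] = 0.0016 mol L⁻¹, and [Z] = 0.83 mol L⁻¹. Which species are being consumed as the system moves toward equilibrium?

Z (products)

Q = [Z] / ([A]·[T]²) = (0.83) / ((0.0016)·(0.44)²) = 2700
Q = 2700 > Keq = 640: net reverse reaction.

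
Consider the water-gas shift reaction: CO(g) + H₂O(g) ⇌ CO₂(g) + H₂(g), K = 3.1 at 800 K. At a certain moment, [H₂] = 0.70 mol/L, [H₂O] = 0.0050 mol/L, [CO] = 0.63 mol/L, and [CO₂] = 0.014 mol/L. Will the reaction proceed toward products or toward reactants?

Q = [CO₂]·[H₂] / ([CO]·[H₂O]) = (0.014)·(0.70) / ((0.63)·(0.0050)) = 3.1
Q = 3.1 = K, so the system is already at equilibrium.

neither direction; the system is at equilibrium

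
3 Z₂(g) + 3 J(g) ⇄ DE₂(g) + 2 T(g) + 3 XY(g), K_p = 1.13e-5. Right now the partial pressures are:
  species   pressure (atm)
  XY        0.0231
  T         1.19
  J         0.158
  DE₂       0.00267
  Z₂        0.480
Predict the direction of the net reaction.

Q_p = P(DE₂)·P(T)²·P(XY)³ / (P(Z₂)³·P(J)³) = (0.00267)·(1.19)²·(0.0231)³ / ((0.480)³·(0.158)³) = 1.07e-4
Q_p = 1.07e-4 > K_p = 1.13e-5, so the reverse reaction proceeds.

to the left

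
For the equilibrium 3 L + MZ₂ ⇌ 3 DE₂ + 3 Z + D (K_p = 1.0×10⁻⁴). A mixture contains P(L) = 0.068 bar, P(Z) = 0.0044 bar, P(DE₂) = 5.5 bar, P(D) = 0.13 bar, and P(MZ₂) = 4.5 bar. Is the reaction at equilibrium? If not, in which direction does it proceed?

Q_p = P(DE₂)³·P(Z)³·P(D) / (P(L)³·P(MZ₂)) = (5.5)³·(0.0044)³·(0.13) / ((0.068)³·(4.5)) = 0.0013
Q_p = 0.0013 > K_p = 1.0×10⁻⁴, so the reverse reaction proceeds.

reverse (toward reactants)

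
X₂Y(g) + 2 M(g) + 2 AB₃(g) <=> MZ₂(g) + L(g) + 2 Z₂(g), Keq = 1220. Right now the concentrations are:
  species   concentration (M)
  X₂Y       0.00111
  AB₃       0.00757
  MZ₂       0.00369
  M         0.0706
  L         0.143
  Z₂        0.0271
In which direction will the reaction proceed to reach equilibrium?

Q = [MZ₂]·[L]·[Z₂]² / ([X₂Y]·[M]²·[AB₃]²) = (0.00369)·(0.143)·(0.0271)² / ((0.00111)·(0.0706)²·(0.00757)²) = 1220
Q = 1220 = Keq, so the system is already at equilibrium.

neither direction; the system is at equilibrium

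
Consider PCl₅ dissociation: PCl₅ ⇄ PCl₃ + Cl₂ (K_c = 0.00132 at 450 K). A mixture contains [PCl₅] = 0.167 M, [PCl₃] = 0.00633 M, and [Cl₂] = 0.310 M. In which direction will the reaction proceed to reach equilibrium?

reverse (toward reactants)

Q_c = [PCl₃]·[Cl₂] / [PCl₅] = (0.00633)·(0.310) / (0.167) = 0.0118
Q_c = 0.0118 > K_c = 0.00132, so the reverse reaction proceeds.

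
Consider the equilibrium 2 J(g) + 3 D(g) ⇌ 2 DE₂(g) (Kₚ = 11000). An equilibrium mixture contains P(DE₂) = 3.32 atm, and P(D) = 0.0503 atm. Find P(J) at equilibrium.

P(J) = 2.81 atm

At equilibrium, Kₚ = P(DE₂)² / (P(J)²·P(D)³) = 11000.
(3.32)² / ((P(J))²·(0.0503)³) = 11000
P(J)² = 7.87 ⇒ P(J) = 2.81 atm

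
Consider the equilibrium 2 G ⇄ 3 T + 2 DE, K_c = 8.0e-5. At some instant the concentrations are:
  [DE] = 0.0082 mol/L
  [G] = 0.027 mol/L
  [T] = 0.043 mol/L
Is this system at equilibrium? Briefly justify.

no; Q < K, reaction proceeds forward

Q_c = [T]³·[DE]² / [G]² = (0.043)³·(0.0082)² / (0.027)² = 7.3e-6
Q_c = 7.3e-6 < K_c = 8.0e-5: net forward reaction.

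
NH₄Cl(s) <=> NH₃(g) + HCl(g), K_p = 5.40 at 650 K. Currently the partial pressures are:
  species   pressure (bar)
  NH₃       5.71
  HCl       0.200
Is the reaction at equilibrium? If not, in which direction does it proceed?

(NH₄Cl is a pure solid — omitted from Q_p.)
Q_p = P(NH₃)·P(HCl) = (5.71)·(0.200) = 1.14
Q_p = 1.14 < K_p = 5.40, so the forward reaction proceeds.

in the forward direction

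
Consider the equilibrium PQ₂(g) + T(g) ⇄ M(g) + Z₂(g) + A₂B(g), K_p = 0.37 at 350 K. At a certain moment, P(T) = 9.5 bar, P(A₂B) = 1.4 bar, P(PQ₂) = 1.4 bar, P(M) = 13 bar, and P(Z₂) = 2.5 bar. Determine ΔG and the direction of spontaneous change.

ΔG = 6.47 kJ/mol; the forward reaction is non-spontaneous

Q_p = P(M)·P(Z₂)·P(A₂B) / (P(PQ₂)·P(T)) = (13)·(2.5)·(1.4) / ((1.4)·(9.5)) = 3.42
ΔG = RT ln(Q_p/K_p) = (8.314 J mol⁻¹ K⁻¹)(350 K) × ln(3.42/0.37)
   = (2.910 kJ/mol)(2.224) = 6.47 kJ/mol
ΔG > 0, so the forward reaction is non-spontaneous (proceeds in reverse).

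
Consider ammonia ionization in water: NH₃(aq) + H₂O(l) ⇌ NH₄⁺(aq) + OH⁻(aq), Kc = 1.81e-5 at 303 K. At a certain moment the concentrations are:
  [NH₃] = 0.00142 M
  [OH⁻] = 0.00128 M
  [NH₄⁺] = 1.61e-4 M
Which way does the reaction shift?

(H₂O is a pure liquid — omitted from Qc.)
Qc = [NH₄⁺]·[OH⁻] / [NH₃] = (1.61e-4)·(0.00128) / (0.00142) = 1.45e-4
Qc = 1.45e-4 > Kc = 1.81e-5, so the reverse reaction proceeds.

in the reverse direction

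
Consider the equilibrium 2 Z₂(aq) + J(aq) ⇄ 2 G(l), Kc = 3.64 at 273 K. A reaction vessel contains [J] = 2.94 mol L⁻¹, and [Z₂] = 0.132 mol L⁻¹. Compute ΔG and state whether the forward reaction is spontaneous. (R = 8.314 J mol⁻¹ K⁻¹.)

(G is a pure liquid — omitted from Qc.)
Qc = 1 / ([Z₂]²·[J]) = 1 / ((0.132)²·(2.94)) = 19.5
ΔG = RT ln(Qc/Kc) = (8.314 J mol⁻¹ K⁻¹)(273 K) × ln(19.5/3.64)
   = (2.270 kJ/mol)(1.678) = 3.81 kJ/mol
ΔG > 0, so the forward reaction is non-spontaneous (proceeds in reverse).

ΔG = 3.81 kJ/mol; the forward reaction is non-spontaneous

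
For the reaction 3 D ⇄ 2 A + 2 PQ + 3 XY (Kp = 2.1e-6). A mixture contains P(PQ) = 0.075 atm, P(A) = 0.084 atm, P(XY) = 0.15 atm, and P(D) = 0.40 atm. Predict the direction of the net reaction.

Qp = P(A)²·P(PQ)²·P(XY)³ / P(D)³ = (0.084)²·(0.075)²·(0.15)³ / (0.40)³ = 2.1e-6
Qp = 2.1e-6 = Kp, so the system is already at equilibrium.

no net change (already at equilibrium)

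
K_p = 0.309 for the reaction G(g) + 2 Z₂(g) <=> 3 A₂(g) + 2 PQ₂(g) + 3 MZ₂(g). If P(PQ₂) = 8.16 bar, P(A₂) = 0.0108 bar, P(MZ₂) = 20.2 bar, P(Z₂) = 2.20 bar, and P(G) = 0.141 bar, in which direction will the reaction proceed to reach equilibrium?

Q_p = P(A₂)³·P(PQ₂)²·P(MZ₂)³ / (P(G)·P(Z₂)²) = (0.0108)³·(8.16)²·(20.2)³ / ((0.141)·(2.20)²) = 1.01
Q_p = 1.01 > K_p = 0.309, so the reverse reaction proceeds.

reverse (toward reactants)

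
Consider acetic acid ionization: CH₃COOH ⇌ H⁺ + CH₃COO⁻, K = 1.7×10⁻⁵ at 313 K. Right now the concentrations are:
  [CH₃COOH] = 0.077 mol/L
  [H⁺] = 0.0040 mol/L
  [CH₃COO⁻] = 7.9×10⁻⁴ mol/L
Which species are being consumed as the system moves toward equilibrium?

Q = [H⁺]·[CH₃COO⁻] / [CH₃COOH] = (0.0040)·(7.9×10⁻⁴) / (0.077) = 4.1×10⁻⁵
Q = 4.1×10⁻⁵ > K = 1.7×10⁻⁵: net reverse reaction.

H⁺, CH₃COO⁻ (products)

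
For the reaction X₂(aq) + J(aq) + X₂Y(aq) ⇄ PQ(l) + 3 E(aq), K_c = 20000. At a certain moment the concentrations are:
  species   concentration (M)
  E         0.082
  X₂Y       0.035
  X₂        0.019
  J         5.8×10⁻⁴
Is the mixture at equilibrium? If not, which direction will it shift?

no; Q < K, reaction proceeds forward

(PQ is a pure liquid — omitted from Q_c.)
Q_c = [E]³ / ([X₂]·[J]·[X₂Y]) = (0.082)³ / ((0.019)·(5.8×10⁻⁴)·(0.035)) = 1400
Q_c = 1400 < K_c = 20000: net forward reaction.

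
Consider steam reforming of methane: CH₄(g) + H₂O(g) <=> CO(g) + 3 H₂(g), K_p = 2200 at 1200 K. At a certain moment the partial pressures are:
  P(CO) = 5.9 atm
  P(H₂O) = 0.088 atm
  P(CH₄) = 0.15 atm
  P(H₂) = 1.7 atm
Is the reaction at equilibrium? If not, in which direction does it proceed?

Q_p = P(CO)·P(H₂)³ / (P(CH₄)·P(H₂O)) = (5.9)·(1.7)³ / ((0.15)·(0.088)) = 2200
Q_p = 2200 = K_p, so the system is already at equilibrium.

no net change (already at equilibrium)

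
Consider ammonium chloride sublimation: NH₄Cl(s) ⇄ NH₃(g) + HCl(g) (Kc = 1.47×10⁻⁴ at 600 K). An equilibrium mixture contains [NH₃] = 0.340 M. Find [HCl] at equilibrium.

[HCl] = 4.32×10⁻⁴ M

(NH₄Cl is a pure solid — omitted from Kc.)
At equilibrium, Kc = [NH₃]·[HCl] = 1.47×10⁻⁴.
(0.340)·([HCl]) = 1.47×10⁻⁴
[HCl] = 4.32×10⁻⁴ M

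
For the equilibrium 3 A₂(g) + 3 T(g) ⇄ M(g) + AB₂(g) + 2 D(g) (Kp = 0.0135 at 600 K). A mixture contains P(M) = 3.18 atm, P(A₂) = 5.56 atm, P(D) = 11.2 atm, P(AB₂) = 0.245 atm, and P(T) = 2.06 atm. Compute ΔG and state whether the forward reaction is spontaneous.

ΔG = 7.84 kJ/mol; the forward reaction is non-spontaneous

Qp = P(M)·P(AB₂)·P(D)² / (P(A₂)³·P(T)³) = (3.18)·(0.245)·(11.2)² / ((5.56)³·(2.06)³) = 0.0650
ΔG = RT ln(Qp/Kp) = (8.314 J mol⁻¹ K⁻¹)(600 K) × ln(0.0650/0.0135)
   = (4.988 kJ/mol)(1.572) = 7.84 kJ/mol
ΔG > 0, so the forward reaction is non-spontaneous (proceeds in reverse).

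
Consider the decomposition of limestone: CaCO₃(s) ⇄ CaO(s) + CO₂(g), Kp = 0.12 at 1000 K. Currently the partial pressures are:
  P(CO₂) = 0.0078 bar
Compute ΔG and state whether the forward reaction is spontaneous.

ΔG = -22.7 kJ/mol; the forward reaction is spontaneous

(CaCO₃, CaO are pure solids — omitted from Qp.)
Qp = P(CO₂) = 0.00780
ΔG = RT ln(Qp/Kp) = (8.314 J mol⁻¹ K⁻¹)(1000 K) × ln(0.00780/0.12)
   = (8.314 kJ/mol)(-2.733) = -22.7 kJ/mol
ΔG < 0, so the forward reaction is spontaneous (proceeds forward).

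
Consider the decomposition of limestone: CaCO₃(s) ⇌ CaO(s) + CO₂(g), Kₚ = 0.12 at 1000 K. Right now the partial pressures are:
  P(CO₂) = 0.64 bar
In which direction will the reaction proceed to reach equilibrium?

(CaCO₃, CaO are pure solids — omitted from Qₚ.)
Qₚ = P(CO₂) = 0.64
Qₚ = 0.64 > Kₚ = 0.12, so the reverse reaction proceeds.

reverse (toward reactants)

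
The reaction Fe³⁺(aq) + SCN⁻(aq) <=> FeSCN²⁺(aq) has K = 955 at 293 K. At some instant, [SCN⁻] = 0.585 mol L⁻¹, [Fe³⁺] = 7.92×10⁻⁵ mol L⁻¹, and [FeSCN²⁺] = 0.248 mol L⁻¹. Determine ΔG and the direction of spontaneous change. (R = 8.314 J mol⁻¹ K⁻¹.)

ΔG = 4.20 kJ/mol; the forward reaction is non-spontaneous

Q = [FeSCN²⁺] / ([Fe³⁺]·[SCN⁻]) = (0.248) / ((7.92×10⁻⁵)·(0.585)) = 5350
ΔG = RT ln(Q/K) = (8.314 J mol⁻¹ K⁻¹)(293 K) × ln(5350/955)
   = (2.436 kJ/mol)(1.723) = 4.20 kJ/mol
ΔG > 0, so the forward reaction is non-spontaneous (proceeds in reverse).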